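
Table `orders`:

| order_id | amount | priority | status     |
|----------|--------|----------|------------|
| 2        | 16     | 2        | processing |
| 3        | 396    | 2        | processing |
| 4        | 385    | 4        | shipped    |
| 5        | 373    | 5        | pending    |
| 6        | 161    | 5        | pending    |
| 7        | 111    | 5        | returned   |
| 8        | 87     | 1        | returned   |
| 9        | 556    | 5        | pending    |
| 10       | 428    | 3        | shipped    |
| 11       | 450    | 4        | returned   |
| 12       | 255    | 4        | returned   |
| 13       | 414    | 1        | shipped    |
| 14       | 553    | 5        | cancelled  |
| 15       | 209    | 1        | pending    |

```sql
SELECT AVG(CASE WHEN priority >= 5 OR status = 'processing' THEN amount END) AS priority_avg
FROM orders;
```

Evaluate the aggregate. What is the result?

order_id=2: ✓ → 16
order_id=3: ✓ → 396
order_id=4: ✗
order_id=5: ✓ → 373
order_id=6: ✓ → 161
order_id=7: ✓ → 111
order_id=8: ✗
order_id=9: ✓ → 556
order_id=10: ✗
order_id=11: ✗
order_id=12: ✗
order_id=13: ✗
order_id=14: ✓ → 553
order_id=15: ✗
priority_avg = (16 + 396 + 373 + 161 + 111 + 556 + 553) / 7 = 309.4285714286

309.4285714286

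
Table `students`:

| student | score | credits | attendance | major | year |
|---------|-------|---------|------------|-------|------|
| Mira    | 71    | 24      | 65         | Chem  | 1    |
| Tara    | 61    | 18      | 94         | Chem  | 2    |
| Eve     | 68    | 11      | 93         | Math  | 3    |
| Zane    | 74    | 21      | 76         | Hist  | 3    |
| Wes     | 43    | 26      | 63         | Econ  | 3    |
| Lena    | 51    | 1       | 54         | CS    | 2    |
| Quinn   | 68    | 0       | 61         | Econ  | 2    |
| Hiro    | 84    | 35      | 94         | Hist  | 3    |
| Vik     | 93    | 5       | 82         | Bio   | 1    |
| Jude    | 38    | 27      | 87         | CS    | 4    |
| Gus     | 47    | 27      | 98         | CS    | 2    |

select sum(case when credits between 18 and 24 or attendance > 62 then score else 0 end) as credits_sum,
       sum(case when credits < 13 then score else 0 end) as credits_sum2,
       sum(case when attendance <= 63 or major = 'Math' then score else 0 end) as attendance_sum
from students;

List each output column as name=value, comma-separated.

credits_sum=579, credits_sum2=280, attendance_sum=230

[credits_sum: credits between 18 and 24 or attendance > 62]
student=Mira: ✓ → 71
student=Tara: ✓ → 61
student=Eve: ✓ → 68
student=Zane: ✓ → 74
student=Wes: ✓ → 43
student=Lena: ✗
student=Quinn: ✗
student=Hiro: ✓ → 84
student=Vik: ✓ → 93
student=Jude: ✓ → 38
student=Gus: ✓ → 47
credits_sum = 71 + 61 + 68 + 74 + 43 + 84 + 93 + 38 + 47 = 579
—
[credits_sum2: credits < 13]
student=Mira: ✗
student=Tara: ✗
student=Eve: ✓ → 68
student=Zane: ✗
student=Wes: ✗
student=Lena: ✓ → 51
student=Quinn: ✓ → 68
student=Hiro: ✗
student=Vik: ✓ → 93
student=Jude: ✗
student=Gus: ✗
credits_sum2 = 68 + 51 + 68 + 93 = 280
—
[attendance_sum: attendance <= 63 or major = 'Math']
student=Mira: ✗
student=Tara: ✗
student=Eve: ✓ → 68
student=Zane: ✗
student=Wes: ✓ → 43
student=Lena: ✓ → 51
student=Quinn: ✓ → 68
student=Hiro: ✗
student=Vik: ✗
student=Jude: ✗
student=Gus: ✗
attendance_sum = 68 + 43 + 51 + 68 = 230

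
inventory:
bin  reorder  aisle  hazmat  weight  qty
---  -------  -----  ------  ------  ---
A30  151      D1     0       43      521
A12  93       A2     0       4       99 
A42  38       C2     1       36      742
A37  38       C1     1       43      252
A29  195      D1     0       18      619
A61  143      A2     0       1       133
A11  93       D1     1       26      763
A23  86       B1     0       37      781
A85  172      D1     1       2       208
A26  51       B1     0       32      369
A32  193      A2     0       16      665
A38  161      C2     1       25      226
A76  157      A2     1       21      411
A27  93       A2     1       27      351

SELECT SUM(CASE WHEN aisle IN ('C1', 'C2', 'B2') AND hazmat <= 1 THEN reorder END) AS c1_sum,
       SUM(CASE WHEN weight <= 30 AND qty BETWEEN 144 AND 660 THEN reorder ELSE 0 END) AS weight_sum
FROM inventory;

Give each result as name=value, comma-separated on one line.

[c1_sum: aisle IN ('C1', 'C2', 'B2') AND hazmat <= 1]
bin=A30: ✗
bin=A12: ✗
bin=A42: ✓ → 38
bin=A37: ✓ → 38
bin=A29: ✗
bin=A61: ✗
bin=A11: ✗
bin=A23: ✗
bin=A85: ✗
bin=A26: ✗
bin=A32: ✗
bin=A38: ✓ → 161
bin=A76: ✗
bin=A27: ✗
c1_sum = 38 + 38 + 161 = 237
—
[weight_sum: weight <= 30 AND qty BETWEEN 144 AND 660]
bin=A30: ✗
bin=A12: ✗
bin=A42: ✗
bin=A37: ✗
bin=A29: ✓ → 195
bin=A61: ✗
bin=A11: ✗
bin=A23: ✗
bin=A85: ✓ → 172
bin=A26: ✗
bin=A32: ✗
bin=A38: ✓ → 161
bin=A76: ✓ → 157
bin=A27: ✓ → 93
weight_sum = 195 + 172 + 161 + 157 + 93 = 778

c1_sum=237, weight_sum=778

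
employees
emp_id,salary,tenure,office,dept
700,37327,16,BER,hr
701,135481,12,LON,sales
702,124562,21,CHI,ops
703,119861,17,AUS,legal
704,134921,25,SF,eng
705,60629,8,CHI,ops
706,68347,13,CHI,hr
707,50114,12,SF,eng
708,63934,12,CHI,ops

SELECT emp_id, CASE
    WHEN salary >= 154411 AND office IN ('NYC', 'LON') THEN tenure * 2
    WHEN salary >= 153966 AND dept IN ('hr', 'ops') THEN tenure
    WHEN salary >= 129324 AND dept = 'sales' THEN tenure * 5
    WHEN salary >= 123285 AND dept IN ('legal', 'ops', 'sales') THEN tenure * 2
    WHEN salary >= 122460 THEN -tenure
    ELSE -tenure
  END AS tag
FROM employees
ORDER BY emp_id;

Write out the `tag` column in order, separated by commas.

emp_id=700: ELSE → -16
emp_id=701: salary >= 129324 AND dept = 'sales' → 60
emp_id=702: salary >= 123285 AND dept IN ('legal', 'ops', 'sales') → 42
emp_id=703: ELSE → -17
emp_id=704: salary >= 122460 → -25
emp_id=705: ELSE → -8
emp_id=706: ELSE → -13
emp_id=707: ELSE → -12
emp_id=708: ELSE → -12

-16, 60, 42, -17, -25, -8, -13, -12, -12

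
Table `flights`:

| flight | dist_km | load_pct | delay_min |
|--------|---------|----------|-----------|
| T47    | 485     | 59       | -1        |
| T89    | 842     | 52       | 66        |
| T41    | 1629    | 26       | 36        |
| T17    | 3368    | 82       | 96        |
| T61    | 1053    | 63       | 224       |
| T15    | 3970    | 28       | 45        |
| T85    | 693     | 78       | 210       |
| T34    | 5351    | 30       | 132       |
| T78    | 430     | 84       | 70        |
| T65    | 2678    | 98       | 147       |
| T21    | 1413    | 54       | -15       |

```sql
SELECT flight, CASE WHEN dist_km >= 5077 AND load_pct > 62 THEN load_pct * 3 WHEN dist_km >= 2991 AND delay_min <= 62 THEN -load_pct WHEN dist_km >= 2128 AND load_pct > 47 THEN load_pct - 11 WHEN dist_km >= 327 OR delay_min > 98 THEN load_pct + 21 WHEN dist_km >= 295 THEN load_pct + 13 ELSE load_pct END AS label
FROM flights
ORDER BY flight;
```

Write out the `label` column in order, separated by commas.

-28, 71, 75, 51, 47, 80, 84, 87, 105, 99, 73

flight=T15: dist_km >= 2991 AND delay_min <= 62 → -28
flight=T17: dist_km >= 2128 AND load_pct > 47 → 71
flight=T21: dist_km >= 327 OR delay_min > 98 → 75
flight=T34: dist_km >= 327 OR delay_min > 98 → 51
flight=T41: dist_km >= 327 OR delay_min > 98 → 47
flight=T47: dist_km >= 327 OR delay_min > 98 → 80
flight=T61: dist_km >= 327 OR delay_min > 98 → 84
flight=T65: dist_km >= 2128 AND load_pct > 47 → 87
flight=T78: dist_km >= 327 OR delay_min > 98 → 105
flight=T85: dist_km >= 327 OR delay_min > 98 → 99
flight=T89: dist_km >= 327 OR delay_min > 98 → 73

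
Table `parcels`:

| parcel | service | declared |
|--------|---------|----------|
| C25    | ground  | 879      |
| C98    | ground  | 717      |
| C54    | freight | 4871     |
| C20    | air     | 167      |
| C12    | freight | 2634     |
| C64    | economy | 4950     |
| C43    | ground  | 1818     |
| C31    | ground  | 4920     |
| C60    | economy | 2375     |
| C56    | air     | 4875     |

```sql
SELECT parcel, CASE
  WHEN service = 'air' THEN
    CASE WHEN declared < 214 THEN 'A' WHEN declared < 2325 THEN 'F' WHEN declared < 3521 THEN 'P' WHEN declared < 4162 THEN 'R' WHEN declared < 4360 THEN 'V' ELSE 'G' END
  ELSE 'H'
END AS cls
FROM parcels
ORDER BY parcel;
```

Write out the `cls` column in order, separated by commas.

parcel=C12: service='freight' → outer ELSE → H
parcel=C20: service='air' → inner[declared < 214] → A
parcel=C25: service='ground' → outer ELSE → H
parcel=C31: service='ground' → outer ELSE → H
parcel=C43: service='ground' → outer ELSE → H
parcel=C54: service='freight' → outer ELSE → H
parcel=C56: service='air' → inner[ELSE] → G
parcel=C60: service='economy' → outer ELSE → H
parcel=C64: service='economy' → outer ELSE → H
parcel=C98: service='ground' → outer ELSE → H

H, A, H, H, H, H, G, H, H, H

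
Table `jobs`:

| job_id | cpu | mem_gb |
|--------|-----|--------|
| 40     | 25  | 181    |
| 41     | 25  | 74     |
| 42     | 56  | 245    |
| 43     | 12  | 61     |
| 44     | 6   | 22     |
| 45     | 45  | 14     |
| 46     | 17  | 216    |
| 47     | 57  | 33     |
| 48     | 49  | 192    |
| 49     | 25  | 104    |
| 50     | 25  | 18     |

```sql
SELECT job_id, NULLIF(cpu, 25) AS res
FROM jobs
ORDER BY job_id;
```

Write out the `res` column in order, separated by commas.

job_id=40: cpu=25 vs 25: equal → NULL
job_id=41: cpu=25 vs 25: equal → NULL
job_id=42: cpu=56 vs 25: differ → 56
job_id=43: cpu=12 vs 25: differ → 12
job_id=44: cpu=6 vs 25: differ → 6
job_id=45: cpu=45 vs 25: differ → 45
job_id=46: cpu=17 vs 25: differ → 17
job_id=47: cpu=57 vs 25: differ → 57
job_id=48: cpu=49 vs 25: differ → 49
job_id=49: cpu=25 vs 25: equal → NULL
job_id=50: cpu=25 vs 25: equal → NULL

NULL, NULL, 56, 12, 6, 45, 17, 57, 49, NULL, NULL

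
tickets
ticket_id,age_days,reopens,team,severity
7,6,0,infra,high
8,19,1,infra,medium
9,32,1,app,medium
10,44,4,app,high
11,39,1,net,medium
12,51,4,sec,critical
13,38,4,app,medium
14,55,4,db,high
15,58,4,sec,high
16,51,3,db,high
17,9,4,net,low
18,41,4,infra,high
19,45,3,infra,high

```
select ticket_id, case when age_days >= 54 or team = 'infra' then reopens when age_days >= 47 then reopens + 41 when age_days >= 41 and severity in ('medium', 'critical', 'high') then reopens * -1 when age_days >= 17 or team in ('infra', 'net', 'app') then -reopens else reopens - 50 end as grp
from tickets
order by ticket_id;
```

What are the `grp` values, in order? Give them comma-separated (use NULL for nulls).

ticket_id=7: age_days >= 54 or team = 'infra' → 0
ticket_id=8: age_days >= 54 or team = 'infra' → 1
ticket_id=9: age_days >= 17 or team in ('infra', 'net', 'app') → -1
ticket_id=10: age_days >= 41 and severity in ('medium', 'critical', 'high') → -4
ticket_id=11: age_days >= 17 or team in ('infra', 'net', 'app') → -1
ticket_id=12: age_days >= 47 → 45
ticket_id=13: age_days >= 17 or team in ('infra', 'net', 'app') → -4
ticket_id=14: age_days >= 54 or team = 'infra' → 4
ticket_id=15: age_days >= 54 or team = 'infra' → 4
ticket_id=16: age_days >= 47 → 44
ticket_id=17: age_days >= 17 or team in ('infra', 'net', 'app') → -4
ticket_id=18: age_days >= 54 or team = 'infra' → 4
ticket_id=19: age_days >= 54 or team = 'infra' → 3

0, 1, -1, -4, -1, 45, -4, 4, 4, 44, -4, 4, 3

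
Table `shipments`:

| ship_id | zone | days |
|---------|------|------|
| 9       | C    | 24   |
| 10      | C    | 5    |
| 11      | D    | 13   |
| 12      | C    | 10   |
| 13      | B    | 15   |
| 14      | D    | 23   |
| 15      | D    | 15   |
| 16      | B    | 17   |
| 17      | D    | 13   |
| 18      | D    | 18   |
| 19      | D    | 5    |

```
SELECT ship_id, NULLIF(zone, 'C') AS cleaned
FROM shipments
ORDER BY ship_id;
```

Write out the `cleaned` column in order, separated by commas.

NULL, NULL, D, NULL, B, D, D, B, D, D, D

ship_id=9: zone=C vs C: equal → NULL
ship_id=10: zone=C vs C: equal → NULL
ship_id=11: zone=D vs C: differ → D
ship_id=12: zone=C vs C: equal → NULL
ship_id=13: zone=B vs C: differ → B
ship_id=14: zone=D vs C: differ → D
ship_id=15: zone=D vs C: differ → D
ship_id=16: zone=B vs C: differ → B
ship_id=17: zone=D vs C: differ → D
ship_id=18: zone=D vs C: differ → D
ship_id=19: zone=D vs C: differ → D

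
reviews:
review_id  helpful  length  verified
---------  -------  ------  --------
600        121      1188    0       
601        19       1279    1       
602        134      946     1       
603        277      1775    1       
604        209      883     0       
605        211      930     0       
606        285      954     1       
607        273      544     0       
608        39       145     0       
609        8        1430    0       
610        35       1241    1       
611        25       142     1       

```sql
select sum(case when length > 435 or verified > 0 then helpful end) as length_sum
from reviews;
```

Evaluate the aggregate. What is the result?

review_id=600: ✓ → 121
review_id=601: ✓ → 19
review_id=602: ✓ → 134
review_id=603: ✓ → 277
review_id=604: ✓ → 209
review_id=605: ✓ → 211
review_id=606: ✓ → 285
review_id=607: ✓ → 273
review_id=608: ✗
review_id=609: ✓ → 8
review_id=610: ✓ → 35
review_id=611: ✓ → 25
length_sum = 121 + 19 + 134 + 277 + 209 + 211 + 285 + 273 + 8 + 35 + 25 = 1597

1597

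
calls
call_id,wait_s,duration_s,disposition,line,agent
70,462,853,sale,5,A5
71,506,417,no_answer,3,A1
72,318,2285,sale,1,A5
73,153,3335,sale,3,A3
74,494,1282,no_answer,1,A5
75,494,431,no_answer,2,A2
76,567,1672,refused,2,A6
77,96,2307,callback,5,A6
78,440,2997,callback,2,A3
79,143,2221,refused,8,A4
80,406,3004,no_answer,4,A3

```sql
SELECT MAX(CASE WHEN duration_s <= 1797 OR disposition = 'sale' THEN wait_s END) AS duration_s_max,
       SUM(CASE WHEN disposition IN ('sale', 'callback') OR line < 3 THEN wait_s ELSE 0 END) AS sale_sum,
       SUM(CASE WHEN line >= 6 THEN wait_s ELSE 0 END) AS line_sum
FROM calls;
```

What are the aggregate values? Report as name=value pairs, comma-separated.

[duration_s_max: duration_s <= 1797 OR disposition = 'sale']
call_id=70: ✓ → 462
call_id=71: ✓ → 506
call_id=72: ✓ → 318
call_id=73: ✓ → 153
call_id=74: ✓ → 494
call_id=75: ✓ → 494
call_id=76: ✓ → 567
call_id=77: ✗
call_id=78: ✗
call_id=79: ✗
call_id=80: ✗
duration_s_max = MAX(462, 506, 318, 153, 494, 494, 567) = 567
—
[sale_sum: disposition IN ('sale', 'callback') OR line < 3]
call_id=70: ✓ → 462
call_id=71: ✗
call_id=72: ✓ → 318
call_id=73: ✓ → 153
call_id=74: ✓ → 494
call_id=75: ✓ → 494
call_id=76: ✓ → 567
call_id=77: ✓ → 96
call_id=78: ✓ → 440
call_id=79: ✗
call_id=80: ✗
sale_sum = 462 + 318 + 153 + 494 + 494 + 567 + 96 + 440 = 3024
—
[line_sum: line >= 6]
call_id=70: ✗
call_id=71: ✗
call_id=72: ✗
call_id=73: ✗
call_id=74: ✗
call_id=75: ✗
call_id=76: ✗
call_id=77: ✗
call_id=78: ✗
call_id=79: ✓ → 143
call_id=80: ✗
line_sum = 143

duration_s_max=567, sale_sum=3024, line_sum=143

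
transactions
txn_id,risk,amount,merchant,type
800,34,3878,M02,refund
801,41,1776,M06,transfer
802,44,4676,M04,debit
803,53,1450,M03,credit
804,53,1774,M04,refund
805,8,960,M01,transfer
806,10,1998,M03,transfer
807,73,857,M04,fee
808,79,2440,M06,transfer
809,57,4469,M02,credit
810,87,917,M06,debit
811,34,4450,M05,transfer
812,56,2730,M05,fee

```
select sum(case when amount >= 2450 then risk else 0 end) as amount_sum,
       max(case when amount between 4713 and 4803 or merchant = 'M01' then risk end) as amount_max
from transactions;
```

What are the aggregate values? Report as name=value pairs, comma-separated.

[amount_sum: amount >= 2450]
txn_id=800: ✓ → 34
txn_id=801: ✗
txn_id=802: ✓ → 44
txn_id=803: ✗
txn_id=804: ✗
txn_id=805: ✗
txn_id=806: ✗
txn_id=807: ✗
txn_id=808: ✗
txn_id=809: ✓ → 57
txn_id=810: ✗
txn_id=811: ✓ → 34
txn_id=812: ✓ → 56
amount_sum = 34 + 44 + 57 + 34 + 56 = 225
—
[amount_max: amount between 4713 and 4803 or merchant = 'M01']
txn_id=800: ✗
txn_id=801: ✗
txn_id=802: ✗
txn_id=803: ✗
txn_id=804: ✗
txn_id=805: ✓ → 8
txn_id=806: ✗
txn_id=807: ✗
txn_id=808: ✗
txn_id=809: ✗
txn_id=810: ✗
txn_id=811: ✗
txn_id=812: ✗
amount_max = MAX(8) = 8

amount_sum=225, amount_max=8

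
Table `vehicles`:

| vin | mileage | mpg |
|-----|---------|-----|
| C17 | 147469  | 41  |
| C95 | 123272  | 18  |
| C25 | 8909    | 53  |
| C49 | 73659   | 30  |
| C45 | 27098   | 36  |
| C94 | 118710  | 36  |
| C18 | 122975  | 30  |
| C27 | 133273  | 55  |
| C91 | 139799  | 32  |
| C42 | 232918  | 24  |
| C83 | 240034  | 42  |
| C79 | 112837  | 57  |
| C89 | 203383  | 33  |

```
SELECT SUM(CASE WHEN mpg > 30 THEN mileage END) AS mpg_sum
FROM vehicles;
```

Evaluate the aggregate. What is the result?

vin=C17: ✓ → 147469
vin=C95: ✗
vin=C25: ✓ → 8909
vin=C49: ✗
vin=C45: ✓ → 27098
vin=C94: ✓ → 118710
vin=C18: ✗
vin=C27: ✓ → 133273
vin=C91: ✓ → 139799
vin=C42: ✗
vin=C83: ✓ → 240034
vin=C79: ✓ → 112837
vin=C89: ✓ → 203383
mpg_sum = 147469 + 8909 + 27098 + 118710 + 133273 + 139799 + 240034 + 112837 + 203383 = 1131512

1131512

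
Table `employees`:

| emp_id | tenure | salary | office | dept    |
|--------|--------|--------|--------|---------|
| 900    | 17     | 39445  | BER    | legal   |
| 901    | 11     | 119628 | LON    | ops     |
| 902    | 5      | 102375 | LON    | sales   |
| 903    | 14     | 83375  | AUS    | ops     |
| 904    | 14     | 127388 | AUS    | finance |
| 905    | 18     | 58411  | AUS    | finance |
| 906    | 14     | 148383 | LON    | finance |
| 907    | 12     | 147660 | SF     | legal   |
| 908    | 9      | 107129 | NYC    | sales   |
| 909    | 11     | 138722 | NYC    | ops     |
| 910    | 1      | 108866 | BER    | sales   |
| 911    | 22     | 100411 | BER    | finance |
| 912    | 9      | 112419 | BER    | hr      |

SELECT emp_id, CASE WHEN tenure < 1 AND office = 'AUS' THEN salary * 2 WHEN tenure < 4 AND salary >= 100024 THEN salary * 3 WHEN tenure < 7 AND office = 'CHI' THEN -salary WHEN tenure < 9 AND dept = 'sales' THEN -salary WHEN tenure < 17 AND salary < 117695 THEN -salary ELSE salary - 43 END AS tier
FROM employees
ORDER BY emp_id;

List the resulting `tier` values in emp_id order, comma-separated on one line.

39402, 119585, -102375, -83375, 127345, 58368, 148340, 147617, -107129, 138679, 326598, 100368, -112419

emp_id=900: ELSE → 39402
emp_id=901: ELSE → 119585
emp_id=902: tenure < 9 AND dept = 'sales' → -102375
emp_id=903: tenure < 17 AND salary < 117695 → -83375
emp_id=904: ELSE → 127345
emp_id=905: ELSE → 58368
emp_id=906: ELSE → 148340
emp_id=907: ELSE → 147617
emp_id=908: tenure < 17 AND salary < 117695 → -107129
emp_id=909: ELSE → 138679
emp_id=910: tenure < 4 AND salary >= 100024 → 326598
emp_id=911: ELSE → 100368
emp_id=912: tenure < 17 AND salary < 117695 → -112419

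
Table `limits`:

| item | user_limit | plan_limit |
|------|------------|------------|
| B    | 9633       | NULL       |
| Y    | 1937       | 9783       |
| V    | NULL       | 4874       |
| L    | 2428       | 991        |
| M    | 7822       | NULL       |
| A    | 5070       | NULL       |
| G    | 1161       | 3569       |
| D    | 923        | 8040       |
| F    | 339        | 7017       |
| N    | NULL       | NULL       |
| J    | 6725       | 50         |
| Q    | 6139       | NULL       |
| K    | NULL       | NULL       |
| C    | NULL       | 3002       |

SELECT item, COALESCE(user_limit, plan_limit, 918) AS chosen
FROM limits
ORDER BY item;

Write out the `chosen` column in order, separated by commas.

item=A: user_limit=5070 → 5070
item=B: user_limit=9633 → 9633
item=C: user_limit=NULL, plan_limit=3002 → 3002
item=D: user_limit=923 → 923
item=F: user_limit=339 → 339
item=G: user_limit=1161 → 1161
item=J: user_limit=6725 → 6725
item=K: user_limit=NULL, plan_limit=NULL, → literal 918 → 918
item=L: user_limit=2428 → 2428
item=M: user_limit=7822 → 7822
item=N: user_limit=NULL, plan_limit=NULL, → literal 918 → 918
item=Q: user_limit=6139 → 6139
item=V: user_limit=NULL, plan_limit=4874 → 4874
item=Y: user_limit=1937 → 1937

5070, 9633, 3002, 923, 339, 1161, 6725, 918, 2428, 7822, 918, 6139, 4874, 1937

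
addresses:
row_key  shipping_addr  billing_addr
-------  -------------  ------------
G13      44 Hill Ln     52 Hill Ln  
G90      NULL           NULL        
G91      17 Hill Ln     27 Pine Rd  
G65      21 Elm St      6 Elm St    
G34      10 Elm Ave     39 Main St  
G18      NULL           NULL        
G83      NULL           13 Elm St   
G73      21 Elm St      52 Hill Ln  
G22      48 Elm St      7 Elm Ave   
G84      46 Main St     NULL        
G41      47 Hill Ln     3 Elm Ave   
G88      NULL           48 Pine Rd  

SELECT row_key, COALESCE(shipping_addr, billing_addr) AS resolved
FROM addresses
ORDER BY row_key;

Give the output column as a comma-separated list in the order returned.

44 Hill Ln, NULL, 48 Elm St, 10 Elm Ave, 47 Hill Ln, 21 Elm St, 21 Elm St, 13 Elm St, 46 Main St, 48 Pine Rd, NULL, 17 Hill Ln

row_key=G13: shipping_addr=44 Hill Ln → 44 Hill Ln
row_key=G18: shipping_addr=NULL, billing_addr=NULL (all NULL) → NULL
row_key=G22: shipping_addr=48 Elm St → 48 Elm St
row_key=G34: shipping_addr=10 Elm Ave → 10 Elm Ave
row_key=G41: shipping_addr=47 Hill Ln → 47 Hill Ln
row_key=G65: shipping_addr=21 Elm St → 21 Elm St
row_key=G73: shipping_addr=21 Elm St → 21 Elm St
row_key=G83: shipping_addr=NULL, billing_addr=13 Elm St → 13 Elm St
row_key=G84: shipping_addr=46 Main St → 46 Main St
row_key=G88: shipping_addr=NULL, billing_addr=48 Pine Rd → 48 Pine Rd
row_key=G90: shipping_addr=NULL, billing_addr=NULL (all NULL) → NULL
row_key=G91: shipping_addr=17 Hill Ln → 17 Hill Ln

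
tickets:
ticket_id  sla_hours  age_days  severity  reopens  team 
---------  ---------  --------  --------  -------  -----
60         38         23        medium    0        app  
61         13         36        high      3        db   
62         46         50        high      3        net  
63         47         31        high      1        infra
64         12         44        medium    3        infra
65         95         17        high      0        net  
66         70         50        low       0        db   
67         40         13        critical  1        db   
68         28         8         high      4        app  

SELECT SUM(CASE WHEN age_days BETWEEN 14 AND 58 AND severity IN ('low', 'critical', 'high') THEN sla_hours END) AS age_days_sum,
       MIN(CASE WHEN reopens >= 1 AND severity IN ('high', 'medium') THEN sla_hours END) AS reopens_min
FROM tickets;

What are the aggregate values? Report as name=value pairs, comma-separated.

age_days_sum=271, reopens_min=12

[age_days_sum: age_days BETWEEN 14 AND 58 AND severity IN ('low', 'critical', 'high')]
ticket_id=60: ✗
ticket_id=61: ✓ → 13
ticket_id=62: ✓ → 46
ticket_id=63: ✓ → 47
ticket_id=64: ✗
ticket_id=65: ✓ → 95
ticket_id=66: ✓ → 70
ticket_id=67: ✗
ticket_id=68: ✗
age_days_sum = 13 + 46 + 47 + 95 + 70 = 271
—
[reopens_min: reopens >= 1 AND severity IN ('high', 'medium')]
ticket_id=60: ✗
ticket_id=61: ✓ → 13
ticket_id=62: ✓ → 46
ticket_id=63: ✓ → 47
ticket_id=64: ✓ → 12
ticket_id=65: ✗
ticket_id=66: ✗
ticket_id=67: ✗
ticket_id=68: ✓ → 28
reopens_min = MIN(13, 46, 47, 12, 28) = 12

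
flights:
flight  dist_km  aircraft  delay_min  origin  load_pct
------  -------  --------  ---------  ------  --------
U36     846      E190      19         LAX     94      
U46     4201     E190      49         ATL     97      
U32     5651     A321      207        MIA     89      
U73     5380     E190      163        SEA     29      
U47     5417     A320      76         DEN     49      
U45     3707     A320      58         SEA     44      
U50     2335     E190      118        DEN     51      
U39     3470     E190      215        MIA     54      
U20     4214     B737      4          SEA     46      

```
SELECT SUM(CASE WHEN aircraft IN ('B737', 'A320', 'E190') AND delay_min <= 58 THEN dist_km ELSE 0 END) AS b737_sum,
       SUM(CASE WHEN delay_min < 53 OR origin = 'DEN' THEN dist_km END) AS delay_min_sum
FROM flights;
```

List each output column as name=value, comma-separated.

[b737_sum: aircraft IN ('B737', 'A320', 'E190') AND delay_min <= 58]
flight=U36: ✓ → 846
flight=U46: ✓ → 4201
flight=U32: ✗
flight=U73: ✗
flight=U47: ✗
flight=U45: ✓ → 3707
flight=U50: ✗
flight=U39: ✗
flight=U20: ✓ → 4214
b737_sum = 846 + 4201 + 3707 + 4214 = 12968
—
[delay_min_sum: delay_min < 53 OR origin = 'DEN']
flight=U36: ✓ → 846
flight=U46: ✓ → 4201
flight=U32: ✗
flight=U73: ✗
flight=U47: ✓ → 5417
flight=U45: ✗
flight=U50: ✓ → 2335
flight=U39: ✗
flight=U20: ✓ → 4214
delay_min_sum = 846 + 4201 + 5417 + 2335 + 4214 = 17013

b737_sum=12968, delay_min_sum=17013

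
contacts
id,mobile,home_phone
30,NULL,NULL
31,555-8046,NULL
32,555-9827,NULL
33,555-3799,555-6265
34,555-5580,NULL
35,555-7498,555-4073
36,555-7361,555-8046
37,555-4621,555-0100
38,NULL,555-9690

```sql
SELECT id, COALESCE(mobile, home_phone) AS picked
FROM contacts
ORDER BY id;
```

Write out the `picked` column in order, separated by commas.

NULL, 555-8046, 555-9827, 555-3799, 555-5580, 555-7498, 555-7361, 555-4621, 555-9690

id=30: mobile=NULL, home_phone=NULL (all NULL) → NULL
id=31: mobile=555-8046 → 555-8046
id=32: mobile=555-9827 → 555-9827
id=33: mobile=555-3799 → 555-3799
id=34: mobile=555-5580 → 555-5580
id=35: mobile=555-7498 → 555-7498
id=36: mobile=555-7361 → 555-7361
id=37: mobile=555-4621 → 555-4621
id=38: mobile=NULL, home_phone=555-9690 → 555-9690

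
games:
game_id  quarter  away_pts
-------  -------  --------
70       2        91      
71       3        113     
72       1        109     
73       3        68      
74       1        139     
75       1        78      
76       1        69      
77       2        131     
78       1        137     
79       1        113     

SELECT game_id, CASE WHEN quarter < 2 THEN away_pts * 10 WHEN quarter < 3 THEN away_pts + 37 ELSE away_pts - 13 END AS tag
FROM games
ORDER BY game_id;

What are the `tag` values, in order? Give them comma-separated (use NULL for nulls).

game_id=70: quarter < 3 → 128
game_id=71: ELSE → 100
game_id=72: quarter < 2 → 1090
game_id=73: ELSE → 55
game_id=74: quarter < 2 → 1390
game_id=75: quarter < 2 → 780
game_id=76: quarter < 2 → 690
game_id=77: quarter < 3 → 168
game_id=78: quarter < 2 → 1370
game_id=79: quarter < 2 → 1130

128, 100, 1090, 55, 1390, 780, 690, 168, 1370, 1130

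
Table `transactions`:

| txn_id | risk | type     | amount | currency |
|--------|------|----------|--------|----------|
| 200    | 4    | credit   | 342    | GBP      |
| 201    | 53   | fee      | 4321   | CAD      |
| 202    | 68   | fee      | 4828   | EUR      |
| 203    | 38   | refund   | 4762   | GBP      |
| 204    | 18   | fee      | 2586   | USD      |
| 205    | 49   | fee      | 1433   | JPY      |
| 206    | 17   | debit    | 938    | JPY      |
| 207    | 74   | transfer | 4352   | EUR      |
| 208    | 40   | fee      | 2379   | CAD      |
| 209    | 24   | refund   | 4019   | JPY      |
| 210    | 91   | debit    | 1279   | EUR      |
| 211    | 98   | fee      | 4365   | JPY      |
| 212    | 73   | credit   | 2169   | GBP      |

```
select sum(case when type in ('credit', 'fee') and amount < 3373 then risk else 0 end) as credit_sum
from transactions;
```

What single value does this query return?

txn_id=200: ✓ → 4
txn_id=201: ✗
txn_id=202: ✗
txn_id=203: ✗
txn_id=204: ✓ → 18
txn_id=205: ✓ → 49
txn_id=206: ✗
txn_id=207: ✗
txn_id=208: ✓ → 40
txn_id=209: ✗
txn_id=210: ✗
txn_id=211: ✗
txn_id=212: ✓ → 73
credit_sum = 4 + 18 + 49 + 40 + 73 = 184

184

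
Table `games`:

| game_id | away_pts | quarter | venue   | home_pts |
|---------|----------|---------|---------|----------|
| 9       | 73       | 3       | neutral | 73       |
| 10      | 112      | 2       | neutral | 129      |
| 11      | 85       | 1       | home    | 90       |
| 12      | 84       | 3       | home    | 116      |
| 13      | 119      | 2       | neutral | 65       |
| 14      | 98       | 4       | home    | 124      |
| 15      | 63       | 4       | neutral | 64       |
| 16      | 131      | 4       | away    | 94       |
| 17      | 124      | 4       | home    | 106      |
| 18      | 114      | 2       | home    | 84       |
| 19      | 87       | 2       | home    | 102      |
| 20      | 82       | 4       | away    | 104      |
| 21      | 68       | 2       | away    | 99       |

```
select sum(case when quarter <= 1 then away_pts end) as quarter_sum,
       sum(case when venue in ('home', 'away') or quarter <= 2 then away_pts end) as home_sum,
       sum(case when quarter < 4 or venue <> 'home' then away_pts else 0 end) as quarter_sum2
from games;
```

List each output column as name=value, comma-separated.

quarter_sum=85, home_sum=1104, quarter_sum2=1018

[quarter_sum: quarter <= 1]
game_id=9: ✗
game_id=10: ✗
game_id=11: ✓ → 85
game_id=12: ✗
game_id=13: ✗
game_id=14: ✗
game_id=15: ✗
game_id=16: ✗
game_id=17: ✗
game_id=18: ✗
game_id=19: ✗
game_id=20: ✗
game_id=21: ✗
quarter_sum = 85
—
[home_sum: venue in ('home', 'away') or quarter <= 2]
game_id=9: ✗
game_id=10: ✓ → 112
game_id=11: ✓ → 85
game_id=12: ✓ → 84
game_id=13: ✓ → 119
game_id=14: ✓ → 98
game_id=15: ✗
game_id=16: ✓ → 131
game_id=17: ✓ → 124
game_id=18: ✓ → 114
game_id=19: ✓ → 87
game_id=20: ✓ → 82
game_id=21: ✓ → 68
home_sum = 112 + 85 + 84 + 119 + 98 + 131 + 124 + 114 + 87 + 82 + 68 = 1104
—
[quarter_sum2: quarter < 4 or venue <> 'home']
game_id=9: ✓ → 73
game_id=10: ✓ → 112
game_id=11: ✓ → 85
game_id=12: ✓ → 84
game_id=13: ✓ → 119
game_id=14: ✗
game_id=15: ✓ → 63
game_id=16: ✓ → 131
game_id=17: ✗
game_id=18: ✓ → 114
game_id=19: ✓ → 87
game_id=20: ✓ → 82
game_id=21: ✓ → 68
quarter_sum2 = 73 + 112 + 85 + 84 + 119 + 63 + 131 + 114 + 87 + 82 + 68 = 1018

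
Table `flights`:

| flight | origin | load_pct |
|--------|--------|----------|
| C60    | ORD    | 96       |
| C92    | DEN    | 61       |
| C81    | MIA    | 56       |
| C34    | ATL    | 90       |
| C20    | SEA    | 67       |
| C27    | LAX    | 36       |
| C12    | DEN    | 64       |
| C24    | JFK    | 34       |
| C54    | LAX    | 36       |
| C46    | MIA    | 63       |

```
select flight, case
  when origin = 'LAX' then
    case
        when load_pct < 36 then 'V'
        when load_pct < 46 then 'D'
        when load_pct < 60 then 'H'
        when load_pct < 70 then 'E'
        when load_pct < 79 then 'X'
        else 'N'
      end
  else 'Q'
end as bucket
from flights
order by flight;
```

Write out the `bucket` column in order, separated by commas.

Q, Q, Q, D, Q, Q, D, Q, Q, Q

flight=C12: origin='DEN' → outer ELSE → Q
flight=C20: origin='SEA' → outer ELSE → Q
flight=C24: origin='JFK' → outer ELSE → Q
flight=C27: origin='LAX' → inner[load_pct < 46] → D
flight=C34: origin='ATL' → outer ELSE → Q
flight=C46: origin='MIA' → outer ELSE → Q
flight=C54: origin='LAX' → inner[load_pct < 46] → D
flight=C60: origin='ORD' → outer ELSE → Q
flight=C81: origin='MIA' → outer ELSE → Q
flight=C92: origin='DEN' → outer ELSE → Q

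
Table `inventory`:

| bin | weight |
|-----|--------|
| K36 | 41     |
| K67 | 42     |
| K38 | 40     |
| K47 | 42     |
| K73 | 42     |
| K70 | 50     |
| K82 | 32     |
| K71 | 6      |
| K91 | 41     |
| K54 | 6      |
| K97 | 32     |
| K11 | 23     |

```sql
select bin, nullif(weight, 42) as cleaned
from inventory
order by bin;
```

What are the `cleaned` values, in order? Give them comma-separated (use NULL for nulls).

bin=K11: weight=23 vs 42: differ → 23
bin=K36: weight=41 vs 42: differ → 41
bin=K38: weight=40 vs 42: differ → 40
bin=K47: weight=42 vs 42: equal → NULL
bin=K54: weight=6 vs 42: differ → 6
bin=K67: weight=42 vs 42: equal → NULL
bin=K70: weight=50 vs 42: differ → 50
bin=K71: weight=6 vs 42: differ → 6
bin=K73: weight=42 vs 42: equal → NULL
bin=K82: weight=32 vs 42: differ → 32
bin=K91: weight=41 vs 42: differ → 41
bin=K97: weight=32 vs 42: differ → 32

23, 41, 40, NULL, 6, NULL, 50, 6, NULL, 32, 41, 32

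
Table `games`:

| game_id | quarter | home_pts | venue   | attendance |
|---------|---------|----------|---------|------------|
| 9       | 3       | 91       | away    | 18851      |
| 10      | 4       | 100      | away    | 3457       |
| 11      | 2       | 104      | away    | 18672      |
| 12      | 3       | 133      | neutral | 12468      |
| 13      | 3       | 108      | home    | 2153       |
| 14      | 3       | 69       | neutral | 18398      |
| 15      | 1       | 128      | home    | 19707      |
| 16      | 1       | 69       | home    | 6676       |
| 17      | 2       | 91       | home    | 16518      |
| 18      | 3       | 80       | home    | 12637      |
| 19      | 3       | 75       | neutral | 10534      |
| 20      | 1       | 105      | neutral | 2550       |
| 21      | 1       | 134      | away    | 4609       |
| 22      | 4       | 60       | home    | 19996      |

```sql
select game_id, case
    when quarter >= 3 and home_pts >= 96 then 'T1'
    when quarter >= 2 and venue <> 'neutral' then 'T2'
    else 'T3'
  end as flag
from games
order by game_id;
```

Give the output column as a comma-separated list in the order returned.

T2, T1, T2, T1, T1, T3, T3, T3, T2, T2, T3, T3, T3, T2

game_id=9: quarter >= 2 and venue <> 'neutral' → T2
game_id=10: quarter >= 3 and home_pts >= 96 → T1
game_id=11: quarter >= 2 and venue <> 'neutral' → T2
game_id=12: quarter >= 3 and home_pts >= 96 → T1
game_id=13: quarter >= 3 and home_pts >= 96 → T1
game_id=14: ELSE → T3
game_id=15: ELSE → T3
game_id=16: ELSE → T3
game_id=17: quarter >= 2 and venue <> 'neutral' → T2
game_id=18: quarter >= 2 and venue <> 'neutral' → T2
game_id=19: ELSE → T3
game_id=20: ELSE → T3
game_id=21: ELSE → T3
game_id=22: quarter >= 2 and venue <> 'neutral' → T2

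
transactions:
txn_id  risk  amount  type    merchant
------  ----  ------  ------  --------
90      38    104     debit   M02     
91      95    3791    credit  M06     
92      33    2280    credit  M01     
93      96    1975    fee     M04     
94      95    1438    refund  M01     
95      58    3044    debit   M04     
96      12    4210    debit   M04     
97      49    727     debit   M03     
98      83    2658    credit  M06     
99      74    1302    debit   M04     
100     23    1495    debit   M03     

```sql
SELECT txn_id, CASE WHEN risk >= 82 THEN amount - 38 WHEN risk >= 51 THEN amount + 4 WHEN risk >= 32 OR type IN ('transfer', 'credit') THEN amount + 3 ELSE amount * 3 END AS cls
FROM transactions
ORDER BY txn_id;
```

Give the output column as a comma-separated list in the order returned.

107, 3753, 2283, 1937, 1400, 3048, 12630, 730, 2620, 1306, 4485

txn_id=90: risk >= 32 OR type IN ('transfer', 'credit') → 107
txn_id=91: risk >= 82 → 3753
txn_id=92: risk >= 32 OR type IN ('transfer', 'credit') → 2283
txn_id=93: risk >= 82 → 1937
txn_id=94: risk >= 82 → 1400
txn_id=95: risk >= 51 → 3048
txn_id=96: ELSE → 12630
txn_id=97: risk >= 32 OR type IN ('transfer', 'credit') → 730
txn_id=98: risk >= 82 → 2620
txn_id=99: risk >= 51 → 1306
txn_id=100: ELSE → 4485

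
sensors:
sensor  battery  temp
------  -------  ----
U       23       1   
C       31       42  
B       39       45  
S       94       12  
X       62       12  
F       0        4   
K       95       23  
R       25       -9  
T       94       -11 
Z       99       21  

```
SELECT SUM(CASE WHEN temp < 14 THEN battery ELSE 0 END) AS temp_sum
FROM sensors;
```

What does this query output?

298

sensor=U: ✓ → 23
sensor=C: ✗
sensor=B: ✗
sensor=S: ✓ → 94
sensor=X: ✓ → 62
sensor=F: ✓ → 0
sensor=K: ✗
sensor=R: ✓ → 25
sensor=T: ✓ → 94
sensor=Z: ✗
temp_sum = 23 + 94 + 62 + 25 + 94 = 298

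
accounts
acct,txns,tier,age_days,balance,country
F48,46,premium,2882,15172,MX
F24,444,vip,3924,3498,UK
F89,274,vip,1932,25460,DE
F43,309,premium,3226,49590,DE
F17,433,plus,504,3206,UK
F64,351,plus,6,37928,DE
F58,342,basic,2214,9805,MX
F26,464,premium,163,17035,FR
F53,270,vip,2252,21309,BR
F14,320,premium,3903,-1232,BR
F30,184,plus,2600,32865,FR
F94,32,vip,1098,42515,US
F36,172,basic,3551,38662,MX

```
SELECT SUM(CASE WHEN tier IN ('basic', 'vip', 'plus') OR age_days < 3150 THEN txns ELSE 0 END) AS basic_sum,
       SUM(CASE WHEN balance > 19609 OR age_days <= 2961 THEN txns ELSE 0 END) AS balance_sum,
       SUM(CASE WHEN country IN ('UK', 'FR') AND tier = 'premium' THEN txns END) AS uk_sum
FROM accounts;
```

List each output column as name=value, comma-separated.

[basic_sum: tier IN ('basic', 'vip', 'plus') OR age_days < 3150]
acct=F48: ✓ → 46
acct=F24: ✓ → 444
acct=F89: ✓ → 274
acct=F43: ✗
acct=F17: ✓ → 433
acct=F64: ✓ → 351
acct=F58: ✓ → 342
acct=F26: ✓ → 464
acct=F53: ✓ → 270
acct=F14: ✗
acct=F30: ✓ → 184
acct=F94: ✓ → 32
acct=F36: ✓ → 172
basic_sum = 46 + 444 + 274 + 433 + 351 + 342 + 464 + 270 + 184 + 32 + 172 = 3012
—
[balance_sum: balance > 19609 OR age_days <= 2961]
acct=F48: ✓ → 46
acct=F24: ✗
acct=F89: ✓ → 274
acct=F43: ✓ → 309
acct=F17: ✓ → 433
acct=F64: ✓ → 351
acct=F58: ✓ → 342
acct=F26: ✓ → 464
acct=F53: ✓ → 270
acct=F14: ✗
acct=F30: ✓ → 184
acct=F94: ✓ → 32
acct=F36: ✓ → 172
balance_sum = 46 + 274 + 309 + 433 + 351 + 342 + 464 + 270 + 184 + 32 + 172 = 2877
—
[uk_sum: country IN ('UK', 'FR') AND tier = 'premium']
acct=F48: ✗
acct=F24: ✗
acct=F89: ✗
acct=F43: ✗
acct=F17: ✗
acct=F64: ✗
acct=F58: ✗
acct=F26: ✓ → 464
acct=F53: ✗
acct=F14: ✗
acct=F30: ✗
acct=F94: ✗
acct=F36: ✗
uk_sum = 464

basic_sum=3012, balance_sum=2877, uk_sum=464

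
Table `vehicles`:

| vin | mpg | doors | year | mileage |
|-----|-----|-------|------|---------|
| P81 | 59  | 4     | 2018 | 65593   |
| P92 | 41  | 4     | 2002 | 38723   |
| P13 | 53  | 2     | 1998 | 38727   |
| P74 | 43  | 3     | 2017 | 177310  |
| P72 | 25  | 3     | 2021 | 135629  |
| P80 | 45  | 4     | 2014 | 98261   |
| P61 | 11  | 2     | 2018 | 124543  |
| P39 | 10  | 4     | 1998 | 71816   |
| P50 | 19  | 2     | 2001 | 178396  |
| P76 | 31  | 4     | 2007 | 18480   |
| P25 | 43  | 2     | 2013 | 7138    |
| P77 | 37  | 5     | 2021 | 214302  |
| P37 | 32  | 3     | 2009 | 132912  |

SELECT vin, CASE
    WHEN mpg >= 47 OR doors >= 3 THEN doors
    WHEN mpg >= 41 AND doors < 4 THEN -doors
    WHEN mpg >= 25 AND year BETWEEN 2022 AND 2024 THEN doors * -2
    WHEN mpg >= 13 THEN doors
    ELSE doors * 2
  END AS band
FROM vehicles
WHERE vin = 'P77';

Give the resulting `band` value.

5

vin = P77: mpg=37, doors=5, year=2021, mileage=214302.
mpg >= 47 OR doors >= 3 → true → 5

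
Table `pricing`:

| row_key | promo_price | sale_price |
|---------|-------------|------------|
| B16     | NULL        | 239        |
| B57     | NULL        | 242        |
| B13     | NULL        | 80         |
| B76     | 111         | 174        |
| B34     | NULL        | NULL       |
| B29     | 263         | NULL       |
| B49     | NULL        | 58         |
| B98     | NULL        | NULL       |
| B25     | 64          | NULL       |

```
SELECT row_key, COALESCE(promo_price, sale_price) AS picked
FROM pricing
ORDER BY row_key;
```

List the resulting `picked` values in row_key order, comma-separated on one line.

row_key=B13: promo_price=NULL, sale_price=80 → 80
row_key=B16: promo_price=NULL, sale_price=239 → 239
row_key=B25: promo_price=64 → 64
row_key=B29: promo_price=263 → 263
row_key=B34: promo_price=NULL, sale_price=NULL (all NULL) → NULL
row_key=B49: promo_price=NULL, sale_price=58 → 58
row_key=B57: promo_price=NULL, sale_price=242 → 242
row_key=B76: promo_price=111 → 111
row_key=B98: promo_price=NULL, sale_price=NULL (all NULL) → NULL

80, 239, 64, 263, NULL, 58, 242, 111, NULL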